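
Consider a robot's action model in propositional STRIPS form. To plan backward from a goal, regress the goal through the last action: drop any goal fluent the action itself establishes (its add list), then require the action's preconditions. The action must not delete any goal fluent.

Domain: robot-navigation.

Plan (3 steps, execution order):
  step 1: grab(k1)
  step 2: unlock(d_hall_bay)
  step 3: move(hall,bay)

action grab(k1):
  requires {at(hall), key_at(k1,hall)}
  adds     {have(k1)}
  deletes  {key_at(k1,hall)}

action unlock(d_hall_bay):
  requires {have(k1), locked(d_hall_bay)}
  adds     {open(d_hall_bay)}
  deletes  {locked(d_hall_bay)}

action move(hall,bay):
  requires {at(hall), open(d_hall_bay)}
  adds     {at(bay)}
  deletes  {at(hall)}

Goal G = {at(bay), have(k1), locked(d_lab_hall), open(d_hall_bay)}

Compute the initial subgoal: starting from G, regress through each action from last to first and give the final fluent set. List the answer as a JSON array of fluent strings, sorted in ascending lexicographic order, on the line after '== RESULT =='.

Work backward from the goal:
  through step 3 (move(hall,bay)): drop {at(bay)}, keep {have(k1), locked(d_lab_hall), open(d_hall_bay)}, require {at(hall), open(d_hall_bay)}
    → {at(hall), have(k1), locked(d_lab_hall), open(d_hall_bay)}
  through step 2 (unlock(d_hall_bay)): drop {open(d_hall_bay)}, keep {at(hall), have(k1), locked(d_lab_hall)}, require {have(k1), locked(d_hall_bay)}
    → {at(hall), have(k1), locked(d_hall_bay), locked(d_lab_hall)}
  through step 1 (grab(k1)): drop {have(k1)}, keep {at(hall), locked(d_hall_bay), locked(d_lab_hall)}, require {at(hall), key_at(k1,hall)}
    → {at(hall), key_at(k1,hall), locked(d_hall_bay), locked(d_lab_hall)}

== RESULT ==
["at(hall)", "key_at(k1,hall)", "locked(d_hall_bay)", "locked(d_lab_hall)"]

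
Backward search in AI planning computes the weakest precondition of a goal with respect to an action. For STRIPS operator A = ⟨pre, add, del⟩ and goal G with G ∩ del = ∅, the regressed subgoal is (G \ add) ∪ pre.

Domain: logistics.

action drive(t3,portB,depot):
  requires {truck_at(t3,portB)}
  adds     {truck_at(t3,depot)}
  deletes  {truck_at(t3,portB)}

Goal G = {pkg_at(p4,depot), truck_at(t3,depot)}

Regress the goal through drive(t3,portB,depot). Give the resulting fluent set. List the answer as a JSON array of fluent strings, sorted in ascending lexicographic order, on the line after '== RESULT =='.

Regress:
  G ∩ del = {}  (empty — regression defined)
  G \ add = {pkg_at(p4,depot), truck_at(t3,depot)} \ {truck_at(t3,depot)} = {pkg_at(p4,depot)}
  ∪ pre   = {pkg_at(p4,depot)} ∪ {truck_at(t3,portB)}
          = {pkg_at(p4,depot), truck_at(t3,portB)}

== RESULT ==
["pkg_at(p4,depot)", "truck_at(t3,portB)"]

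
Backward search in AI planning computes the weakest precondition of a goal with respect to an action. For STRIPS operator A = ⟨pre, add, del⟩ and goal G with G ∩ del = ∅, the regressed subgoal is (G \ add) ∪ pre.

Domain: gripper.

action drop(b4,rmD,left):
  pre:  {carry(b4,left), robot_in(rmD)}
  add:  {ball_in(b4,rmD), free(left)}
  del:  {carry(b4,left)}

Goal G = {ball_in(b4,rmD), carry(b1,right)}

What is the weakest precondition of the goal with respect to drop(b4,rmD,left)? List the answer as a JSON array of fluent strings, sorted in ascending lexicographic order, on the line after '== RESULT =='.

Regress:
  G ∩ del = {}  (empty — regression defined)
  G \ add = {ball_in(b4,rmD), carry(b1,right)} \ {ball_in(b4,rmD), free(left)} = {carry(b1,right)}
  ∪ pre   = {carry(b1,right)} ∪ {carry(b4,left), robot_in(rmD)}
          = {carry(b1,right), carry(b4,left), robot_in(rmD)}

== RESULT ==
["carry(b1,right)", "carry(b4,left)", "robot_in(rmD)"]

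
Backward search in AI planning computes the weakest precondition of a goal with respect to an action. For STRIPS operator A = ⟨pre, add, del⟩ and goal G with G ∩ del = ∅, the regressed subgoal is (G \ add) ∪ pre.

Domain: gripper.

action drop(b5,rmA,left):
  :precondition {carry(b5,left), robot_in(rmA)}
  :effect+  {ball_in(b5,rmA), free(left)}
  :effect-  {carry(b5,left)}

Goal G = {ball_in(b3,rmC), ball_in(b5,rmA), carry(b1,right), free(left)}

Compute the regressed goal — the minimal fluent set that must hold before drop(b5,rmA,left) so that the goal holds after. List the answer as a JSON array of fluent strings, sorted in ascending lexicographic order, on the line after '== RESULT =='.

Regress:
  G ∩ del = {}  (empty — regression defined)
  G \ add = {ball_in(b3,rmC), ball_in(b5,rmA), carry(b1,right), free(left)} \ {ball_in(b5,rmA), free(left)} = {ball_in(b3,rmC), carry(b1,right)}
  ∪ pre   = {ball_in(b3,rmC), carry(b1,right)} ∪ {carry(b5,left), robot_in(rmA)}
          = {ball_in(b3,rmC), carry(b1,right), carry(b5,left), robot_in(rmA)}

== RESULT ==
["ball_in(b3,rmC)", "carry(b1,right)", "carry(b5,left)", "robot_in(rmA)"]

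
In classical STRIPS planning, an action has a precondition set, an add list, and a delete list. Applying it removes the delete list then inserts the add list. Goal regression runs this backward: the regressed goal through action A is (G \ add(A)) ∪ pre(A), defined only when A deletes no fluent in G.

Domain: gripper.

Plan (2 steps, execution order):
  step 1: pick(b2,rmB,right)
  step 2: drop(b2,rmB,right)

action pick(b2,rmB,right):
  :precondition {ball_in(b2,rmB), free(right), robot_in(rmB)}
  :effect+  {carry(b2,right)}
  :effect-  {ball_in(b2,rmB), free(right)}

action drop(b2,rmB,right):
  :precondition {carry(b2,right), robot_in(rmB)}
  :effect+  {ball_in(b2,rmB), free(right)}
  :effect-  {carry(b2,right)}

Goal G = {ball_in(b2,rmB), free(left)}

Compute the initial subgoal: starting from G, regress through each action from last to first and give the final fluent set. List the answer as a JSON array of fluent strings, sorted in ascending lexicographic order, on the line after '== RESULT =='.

Regress step by step:
  through step 2 (drop(b2,rmB,right)): drop {ball_in(b2,rmB)}, keep {free(left)}, require {carry(b2,right), robot_in(rmB)}
    → {carry(b2,right), free(left), robot_in(rmB)}
  through step 1 (pick(b2,rmB,right)): drop {carry(b2,right)}, keep {free(left), robot_in(rmB)}, require {ball_in(b2,rmB), free(right), robot_in(rmB)}
    → {ball_in(b2,rmB), free(left), free(right), robot_in(rmB)}

== RESULT ==
["ball_in(b2,rmB)", "free(left)", "free(right)", "robot_in(rmB)"]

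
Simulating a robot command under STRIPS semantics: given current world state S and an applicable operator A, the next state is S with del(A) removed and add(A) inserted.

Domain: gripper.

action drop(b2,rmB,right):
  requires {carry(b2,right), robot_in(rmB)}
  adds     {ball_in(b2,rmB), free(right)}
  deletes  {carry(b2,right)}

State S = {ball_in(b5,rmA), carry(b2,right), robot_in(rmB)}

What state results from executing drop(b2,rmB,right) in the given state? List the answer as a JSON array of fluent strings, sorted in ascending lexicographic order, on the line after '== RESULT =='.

Compute (S \ del) ∪ add:
  pre ⊆ S: {carry(b2,right), robot_in(rmB)} ⊆ S  — applicable
  S \ del = {ball_in(b5,rmA), robot_in(rmB)}
  ∪ add   = {ball_in(b2,rmB), ball_in(b5,rmA), free(right), robot_in(rmB)}

== RESULT ==
["ball_in(b2,rmB)", "ball_in(b5,rmA)", "free(right)", "robot_in(rmB)"]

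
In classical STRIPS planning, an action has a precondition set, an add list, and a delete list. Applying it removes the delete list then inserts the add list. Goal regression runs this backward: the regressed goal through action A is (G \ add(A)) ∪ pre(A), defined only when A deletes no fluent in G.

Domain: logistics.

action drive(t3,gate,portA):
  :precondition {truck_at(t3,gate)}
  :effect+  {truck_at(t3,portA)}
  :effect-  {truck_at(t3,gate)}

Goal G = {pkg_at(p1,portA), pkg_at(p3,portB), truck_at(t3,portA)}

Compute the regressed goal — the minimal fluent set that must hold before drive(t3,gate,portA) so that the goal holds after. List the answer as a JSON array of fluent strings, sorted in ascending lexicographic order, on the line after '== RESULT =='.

Compute (G \ add) ∪ pre:
  G ∩ del = {}  (empty — regression defined)
  G \ add = {pkg_at(p1,portA), pkg_at(p3,portB), truck_at(t3,portA)} \ {truck_at(t3,portA)} = {pkg_at(p1,portA), pkg_at(p3,portB)}
  ∪ pre   = {pkg_at(p1,portA), pkg_at(p3,portB)} ∪ {truck_at(t3,gate)}
          = {pkg_at(p1,portA), pkg_at(p3,portB), truck_at(t3,gate)}

== RESULT ==
["pkg_at(p1,portA)", "pkg_at(p3,portB)", "truck_at(t3,gate)"]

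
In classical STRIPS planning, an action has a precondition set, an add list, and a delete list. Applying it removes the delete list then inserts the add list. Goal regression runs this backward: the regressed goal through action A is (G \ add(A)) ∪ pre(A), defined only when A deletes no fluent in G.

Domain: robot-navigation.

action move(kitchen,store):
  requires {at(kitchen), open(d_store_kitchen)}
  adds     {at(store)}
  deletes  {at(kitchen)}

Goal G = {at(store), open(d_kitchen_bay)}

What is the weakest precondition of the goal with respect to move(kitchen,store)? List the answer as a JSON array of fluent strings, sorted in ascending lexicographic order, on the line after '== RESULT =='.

Compute (G \ add) ∪ pre:
  G ∩ del = {}  (empty — regression defined)
  G \ add = {at(store), open(d_kitchen_bay)} \ {at(store)} = {open(d_kitchen_bay)}
  ∪ pre   = {open(d_kitchen_bay)} ∪ {at(kitchen), open(d_store_kitchen)}
          = {at(kitchen), open(d_kitchen_bay), open(d_store_kitchen)}

== RESULT ==
["at(kitchen)", "open(d_kitchen_bay)", "open(d_store_kitchen)"]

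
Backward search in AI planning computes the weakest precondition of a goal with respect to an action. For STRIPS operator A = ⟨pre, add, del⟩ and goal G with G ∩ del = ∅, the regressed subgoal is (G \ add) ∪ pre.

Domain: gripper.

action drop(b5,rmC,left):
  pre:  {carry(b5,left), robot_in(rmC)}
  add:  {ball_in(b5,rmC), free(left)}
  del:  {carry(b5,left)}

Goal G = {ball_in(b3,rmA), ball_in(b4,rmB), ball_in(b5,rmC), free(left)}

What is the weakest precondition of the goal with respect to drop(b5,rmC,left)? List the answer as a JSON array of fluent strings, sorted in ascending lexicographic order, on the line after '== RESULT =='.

Regress:
  G ∩ del = {}  (empty — regression defined)
  G \ add = {ball_in(b3,rmA), ball_in(b4,rmB), ball_in(b5,rmC), free(left)} \ {ball_in(b5,rmC), free(left)} = {ball_in(b3,rmA), ball_in(b4,rmB)}
  ∪ pre   = {ball_in(b3,rmA), ball_in(b4,rmB)} ∪ {carry(b5,left), robot_in(rmC)}
          = {ball_in(b3,rmA), ball_in(b4,rmB), carry(b5,left), robot_in(rmC)}

== RESULT ==
["ball_in(b3,rmA)", "ball_in(b4,rmB)", "carry(b5,left)", "robot_in(rmC)"]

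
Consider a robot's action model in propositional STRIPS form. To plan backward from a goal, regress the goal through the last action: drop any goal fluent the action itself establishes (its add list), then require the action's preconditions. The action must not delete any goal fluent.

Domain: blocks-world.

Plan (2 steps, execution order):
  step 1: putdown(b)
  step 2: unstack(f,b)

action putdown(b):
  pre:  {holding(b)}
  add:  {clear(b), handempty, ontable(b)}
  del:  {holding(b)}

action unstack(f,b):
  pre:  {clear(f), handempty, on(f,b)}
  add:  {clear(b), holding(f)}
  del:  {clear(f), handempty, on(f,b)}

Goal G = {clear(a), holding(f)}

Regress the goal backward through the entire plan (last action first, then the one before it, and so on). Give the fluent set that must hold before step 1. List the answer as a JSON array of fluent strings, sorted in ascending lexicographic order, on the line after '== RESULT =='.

Work backward from the goal:
  through step 2 (unstack(f,b)): drop {holding(f)}, keep {clear(a)}, require {clear(f), handempty, on(f,b)}
    → {clear(a), clear(f), handempty, on(f,b)}
  through step 1 (putdown(b)): drop {handempty}, keep {clear(a), clear(f), on(f,b)}, require {holding(b)}
    → {clear(a), clear(f), holding(b), on(f,b)}

== RESULT ==
["clear(a)", "clear(f)", "holding(b)", "on(f,b)"]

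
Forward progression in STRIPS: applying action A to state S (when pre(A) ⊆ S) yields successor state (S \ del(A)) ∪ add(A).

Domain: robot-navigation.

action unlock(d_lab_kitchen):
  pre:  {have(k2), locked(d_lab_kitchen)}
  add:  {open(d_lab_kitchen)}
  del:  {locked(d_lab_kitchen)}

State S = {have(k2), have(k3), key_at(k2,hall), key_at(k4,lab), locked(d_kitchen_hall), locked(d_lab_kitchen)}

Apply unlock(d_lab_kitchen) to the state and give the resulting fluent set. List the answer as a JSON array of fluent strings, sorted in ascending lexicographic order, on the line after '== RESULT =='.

Compute (S \ del) ∪ add:
  pre ⊆ S: {have(k2), locked(d_lab_kitchen)} ⊆ S  — applicable
  S \ del = {have(k2), have(k3), key_at(k2,hall), key_at(k4,lab), locked(d_kitchen_hall)}
  ∪ add   = {have(k2), have(k3), key_at(k2,hall), key_at(k4,lab), locked(d_kitchen_hall), open(d_lab_kitchen)}

== RESULT ==
["have(k2)", "have(k3)", "key_at(k2,hall)", "key_at(k4,lab)", "locked(d_kitchen_hall)", "open(d_lab_kitchen)"]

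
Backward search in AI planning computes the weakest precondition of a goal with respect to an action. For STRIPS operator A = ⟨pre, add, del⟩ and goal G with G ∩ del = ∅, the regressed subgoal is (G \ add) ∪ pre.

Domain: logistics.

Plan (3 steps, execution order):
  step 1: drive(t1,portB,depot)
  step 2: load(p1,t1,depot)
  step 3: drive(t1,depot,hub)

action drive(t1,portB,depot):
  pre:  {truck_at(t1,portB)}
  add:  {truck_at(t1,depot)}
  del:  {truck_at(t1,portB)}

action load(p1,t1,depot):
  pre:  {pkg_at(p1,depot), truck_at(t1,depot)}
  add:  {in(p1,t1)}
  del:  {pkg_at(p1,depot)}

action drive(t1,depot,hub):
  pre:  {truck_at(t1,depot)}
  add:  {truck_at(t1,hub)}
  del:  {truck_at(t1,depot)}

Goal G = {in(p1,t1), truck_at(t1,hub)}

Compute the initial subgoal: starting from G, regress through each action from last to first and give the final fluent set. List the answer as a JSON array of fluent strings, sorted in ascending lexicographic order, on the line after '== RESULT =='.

Work backward from the goal:
  through step 3 (drive(t1,depot,hub)): drop {truck_at(t1,hub)}, keep {in(p1,t1)}, require {truck_at(t1,depot)}
    → {in(p1,t1), truck_at(t1,depot)}
  through step 2 (load(p1,t1,depot)): drop {in(p1,t1)}, keep {truck_at(t1,depot)}, require {pkg_at(p1,depot), truck_at(t1,depot)}
    → {pkg_at(p1,depot), truck_at(t1,depot)}
  through step 1 (drive(t1,portB,depot)): drop {truck_at(t1,depot)}, keep {pkg_at(p1,depot)}, require {truck_at(t1,portB)}
    → {pkg_at(p1,depot), truck_at(t1,portB)}

== RESULT ==
["pkg_at(p1,depot)", "truck_at(t1,portB)"]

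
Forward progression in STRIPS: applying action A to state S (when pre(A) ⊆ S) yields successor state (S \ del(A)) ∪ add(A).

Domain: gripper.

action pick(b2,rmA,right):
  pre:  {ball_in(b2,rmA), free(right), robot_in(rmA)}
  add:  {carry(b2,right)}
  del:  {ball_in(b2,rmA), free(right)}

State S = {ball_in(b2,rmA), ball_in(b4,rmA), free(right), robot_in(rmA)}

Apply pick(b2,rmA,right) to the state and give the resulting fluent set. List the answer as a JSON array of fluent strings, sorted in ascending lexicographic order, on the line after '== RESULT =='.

Progress:
  pre ⊆ S: {ball_in(b2,rmA), free(right), robot_in(rmA)} ⊆ S  — applicable
  S \ del = {ball_in(b4,rmA), robot_in(rmA)}
  ∪ add   = {ball_in(b4,rmA), carry(b2,right), robot_in(rmA)}

== RESULT ==
["ball_in(b4,rmA)", "carry(b2,right)", "robot_in(rmA)"]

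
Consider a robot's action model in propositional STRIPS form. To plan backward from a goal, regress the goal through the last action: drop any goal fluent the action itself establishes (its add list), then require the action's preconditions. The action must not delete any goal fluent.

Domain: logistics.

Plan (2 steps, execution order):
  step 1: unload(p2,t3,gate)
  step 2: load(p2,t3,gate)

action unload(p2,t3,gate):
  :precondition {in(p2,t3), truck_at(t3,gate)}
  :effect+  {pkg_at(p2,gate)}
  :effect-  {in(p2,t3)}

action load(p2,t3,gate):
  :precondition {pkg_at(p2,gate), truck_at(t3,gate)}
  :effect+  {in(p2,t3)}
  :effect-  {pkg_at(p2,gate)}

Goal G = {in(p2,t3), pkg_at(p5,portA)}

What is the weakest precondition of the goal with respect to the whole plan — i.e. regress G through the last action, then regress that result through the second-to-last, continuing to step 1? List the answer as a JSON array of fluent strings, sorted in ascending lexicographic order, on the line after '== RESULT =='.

Regress step by step:
  through step 2 (load(p2,t3,gate)): drop {in(p2,t3)}, keep {pkg_at(p5,portA)}, require {pkg_at(p2,gate), truck_at(t3,gate)}
    → {pkg_at(p2,gate), pkg_at(p5,portA), truck_at(t3,gate)}
  through step 1 (unload(p2,t3,gate)): drop {pkg_at(p2,gate)}, keep {pkg_at(p5,portA), truck_at(t3,gate)}, require {in(p2,t3), truck_at(t3,gate)}
    → {in(p2,t3), pkg_at(p5,portA), truck_at(t3,gate)}

== RESULT ==
["in(p2,t3)", "pkg_at(p5,portA)", "truck_at(t3,gate)"]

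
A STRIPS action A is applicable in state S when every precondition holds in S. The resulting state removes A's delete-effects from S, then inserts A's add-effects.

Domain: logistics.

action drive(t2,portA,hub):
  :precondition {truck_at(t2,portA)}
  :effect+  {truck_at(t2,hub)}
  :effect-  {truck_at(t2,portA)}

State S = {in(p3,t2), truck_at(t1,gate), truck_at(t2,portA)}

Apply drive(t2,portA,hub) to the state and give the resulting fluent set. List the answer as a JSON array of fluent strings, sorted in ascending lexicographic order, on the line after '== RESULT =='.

Compute (S \ del) ∪ add:
  pre ⊆ S: {truck_at(t2,portA)} ⊆ S  — applicable
  S \ del = {in(p3,t2), truck_at(t1,gate)}
  ∪ add   = {in(p3,t2), truck_at(t1,gate), truck_at(t2,hub)}

== RESULT ==
["in(p3,t2)", "truck_at(t1,gate)", "truck_at(t2,hub)"]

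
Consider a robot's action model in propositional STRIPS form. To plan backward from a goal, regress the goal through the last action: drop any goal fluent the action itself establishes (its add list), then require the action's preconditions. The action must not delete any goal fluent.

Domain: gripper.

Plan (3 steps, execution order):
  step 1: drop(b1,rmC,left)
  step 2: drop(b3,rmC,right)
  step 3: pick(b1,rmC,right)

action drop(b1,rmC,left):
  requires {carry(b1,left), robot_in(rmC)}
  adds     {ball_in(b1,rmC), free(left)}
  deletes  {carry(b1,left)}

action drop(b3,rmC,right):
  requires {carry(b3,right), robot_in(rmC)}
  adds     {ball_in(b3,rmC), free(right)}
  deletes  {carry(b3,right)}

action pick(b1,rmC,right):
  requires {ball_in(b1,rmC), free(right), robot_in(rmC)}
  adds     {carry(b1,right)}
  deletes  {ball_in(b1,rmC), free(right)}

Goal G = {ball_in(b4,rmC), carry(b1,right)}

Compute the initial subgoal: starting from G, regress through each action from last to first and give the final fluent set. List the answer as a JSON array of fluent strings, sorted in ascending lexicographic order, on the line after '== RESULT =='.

Regress step by step:
  through step 3 (pick(b1,rmC,right)): drop {carry(b1,right)}, keep {ball_in(b4,rmC)}, require {ball_in(b1,rmC), free(right), robot_in(rmC)}
    → {ball_in(b1,rmC), ball_in(b4,rmC), free(right), robot_in(rmC)}
  through step 2 (drop(b3,rmC,right)): drop {free(right)}, keep {ball_in(b1,rmC), ball_in(b4,rmC), robot_in(rmC)}, require {carry(b3,right), robot_in(rmC)}
    → {ball_in(b1,rmC), ball_in(b4,rmC), carry(b3,right), robot_in(rmC)}
  through step 1 (drop(b1,rmC,left)): drop {ball_in(b1,rmC)}, keep {ball_in(b4,rmC), carry(b3,right), robot_in(rmC)}, require {carry(b1,left), robot_in(rmC)}
    → {ball_in(b4,rmC), carry(b1,left), carry(b3,right), robot_in(rmC)}

== RESULT ==
["ball_in(b4,rmC)", "carry(b1,left)", "carry(b3,right)", "robot_in(rmC)"]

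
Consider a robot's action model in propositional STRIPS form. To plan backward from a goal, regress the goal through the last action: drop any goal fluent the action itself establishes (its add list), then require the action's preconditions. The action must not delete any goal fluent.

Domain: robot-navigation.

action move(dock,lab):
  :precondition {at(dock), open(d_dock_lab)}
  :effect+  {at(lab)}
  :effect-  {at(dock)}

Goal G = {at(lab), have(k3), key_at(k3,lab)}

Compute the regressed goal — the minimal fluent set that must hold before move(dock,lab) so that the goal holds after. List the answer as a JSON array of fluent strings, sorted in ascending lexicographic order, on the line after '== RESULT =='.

Compute (G \ add) ∪ pre:
  G ∩ del = {}  (empty — regression defined)
  G \ add = {at(lab), have(k3), key_at(k3,lab)} \ {at(lab)} = {have(k3), key_at(k3,lab)}
  ∪ pre   = {have(k3), key_at(k3,lab)} ∪ {at(dock), open(d_dock_lab)}
          = {at(dock), have(k3), key_at(k3,lab), open(d_dock_lab)}

== RESULT ==
["at(dock)", "have(k3)", "key_at(k3,lab)", "open(d_dock_lab)"]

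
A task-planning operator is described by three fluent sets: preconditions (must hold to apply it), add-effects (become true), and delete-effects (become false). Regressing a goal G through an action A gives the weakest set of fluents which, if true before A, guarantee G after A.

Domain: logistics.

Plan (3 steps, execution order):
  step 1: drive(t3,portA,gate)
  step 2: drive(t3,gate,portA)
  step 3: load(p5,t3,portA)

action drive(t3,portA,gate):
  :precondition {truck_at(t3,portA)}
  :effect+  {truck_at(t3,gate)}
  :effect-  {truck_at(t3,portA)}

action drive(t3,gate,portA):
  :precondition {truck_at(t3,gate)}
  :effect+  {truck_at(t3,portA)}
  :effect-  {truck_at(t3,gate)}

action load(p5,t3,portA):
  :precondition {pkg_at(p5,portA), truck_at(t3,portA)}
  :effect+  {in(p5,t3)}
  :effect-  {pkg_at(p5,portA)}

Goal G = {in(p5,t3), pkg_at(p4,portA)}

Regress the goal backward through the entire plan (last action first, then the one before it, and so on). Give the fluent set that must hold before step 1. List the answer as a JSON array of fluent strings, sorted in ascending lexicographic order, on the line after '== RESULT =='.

Regress step by step:
  through step 3 (load(p5,t3,portA)): drop {in(p5,t3)}, keep {pkg_at(p4,portA)}, require {pkg_at(p5,portA), truck_at(t3,portA)}
    → {pkg_at(p4,portA), pkg_at(p5,portA), truck_at(t3,portA)}
  through step 2 (drive(t3,gate,portA)): drop {truck_at(t3,portA)}, keep {pkg_at(p4,portA), pkg_at(p5,portA)}, require {truck_at(t3,gate)}
    → {pkg_at(p4,portA), pkg_at(p5,portA), truck_at(t3,gate)}
  through step 1 (drive(t3,portA,gate)): drop {truck_at(t3,gate)}, keep {pkg_at(p4,portA), pkg_at(p5,portA)}, require {truck_at(t3,portA)}
    → {pkg_at(p4,portA), pkg_at(p5,portA), truck_at(t3,portA)}

== RESULT ==
["pkg_at(p4,portA)", "pkg_at(p5,portA)", "truck_at(t3,portA)"]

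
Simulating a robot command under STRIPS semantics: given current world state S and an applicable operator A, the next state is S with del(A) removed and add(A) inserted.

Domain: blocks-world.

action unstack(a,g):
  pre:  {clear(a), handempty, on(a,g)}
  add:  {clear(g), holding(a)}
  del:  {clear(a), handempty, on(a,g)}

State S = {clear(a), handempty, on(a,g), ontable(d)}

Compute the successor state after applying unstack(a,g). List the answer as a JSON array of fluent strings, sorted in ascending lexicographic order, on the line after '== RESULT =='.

Progress:
  pre ⊆ S: {clear(a), handempty, on(a,g)} ⊆ S  — applicable
  S \ del = {ontable(d)}
  ∪ add   = {clear(g), holding(a), ontable(d)}

== RESULT ==
["clear(g)", "holding(a)", "ontable(d)"]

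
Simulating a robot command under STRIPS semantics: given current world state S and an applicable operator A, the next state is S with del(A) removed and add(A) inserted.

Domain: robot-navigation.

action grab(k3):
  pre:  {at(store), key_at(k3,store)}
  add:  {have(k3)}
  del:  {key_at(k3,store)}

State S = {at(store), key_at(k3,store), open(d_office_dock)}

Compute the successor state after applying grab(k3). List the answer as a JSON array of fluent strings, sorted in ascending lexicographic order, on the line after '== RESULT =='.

Compute (S \ del) ∪ add:
  pre ⊆ S: {at(store), key_at(k3,store)} ⊆ S  — applicable
  S \ del = {at(store), open(d_office_dock)}
  ∪ add   = {at(store), have(k3), open(d_office_dock)}

== RESULT ==
["at(store)", "have(k3)", "open(d_office_dock)"]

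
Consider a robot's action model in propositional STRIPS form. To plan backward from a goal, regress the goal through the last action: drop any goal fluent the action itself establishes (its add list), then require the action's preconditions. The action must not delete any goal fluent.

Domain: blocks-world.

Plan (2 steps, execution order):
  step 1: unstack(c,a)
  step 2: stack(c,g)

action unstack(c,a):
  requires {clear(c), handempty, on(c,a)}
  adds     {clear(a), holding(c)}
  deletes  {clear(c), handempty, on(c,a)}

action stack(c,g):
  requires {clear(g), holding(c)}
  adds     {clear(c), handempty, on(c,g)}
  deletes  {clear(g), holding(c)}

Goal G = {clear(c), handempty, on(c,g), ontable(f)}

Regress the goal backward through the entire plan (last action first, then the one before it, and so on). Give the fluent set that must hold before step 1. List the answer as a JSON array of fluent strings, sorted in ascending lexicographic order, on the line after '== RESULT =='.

Regress step by step:
  through step 2 (stack(c,g)): drop {clear(c), handempty, on(c,g)}, keep {ontable(f)}, require {clear(g), holding(c)}
    → {clear(g), holding(c), ontable(f)}
  through step 1 (unstack(c,a)): drop {holding(c)}, keep {clear(g), ontable(f)}, require {clear(c), handempty, on(c,a)}
    → {clear(c), clear(g), handempty, on(c,a), ontable(f)}

== RESULT ==
["clear(c)", "clear(g)", "handempty", "on(c,a)", "ontable(f)"]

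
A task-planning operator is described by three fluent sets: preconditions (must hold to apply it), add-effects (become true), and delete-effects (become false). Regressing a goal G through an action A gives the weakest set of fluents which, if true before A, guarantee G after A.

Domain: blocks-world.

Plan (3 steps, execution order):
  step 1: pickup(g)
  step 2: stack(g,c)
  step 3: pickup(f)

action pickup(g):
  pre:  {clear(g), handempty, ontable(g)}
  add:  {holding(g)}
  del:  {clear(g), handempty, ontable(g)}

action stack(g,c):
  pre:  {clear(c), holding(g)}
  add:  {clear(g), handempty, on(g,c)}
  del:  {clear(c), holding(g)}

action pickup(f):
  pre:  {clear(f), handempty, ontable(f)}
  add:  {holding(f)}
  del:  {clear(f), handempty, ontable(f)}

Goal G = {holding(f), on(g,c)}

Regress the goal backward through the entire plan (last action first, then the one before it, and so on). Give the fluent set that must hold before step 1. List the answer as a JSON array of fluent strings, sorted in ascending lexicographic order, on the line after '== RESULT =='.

Regress step by step:
  through step 3 (pickup(f)): drop {holding(f)}, keep {on(g,c)}, require {clear(f), handempty, ontable(f)}
    → {clear(f), handempty, on(g,c), ontable(f)}
  through step 2 (stack(g,c)): drop {handempty, on(g,c)}, keep {clear(f), ontable(f)}, require {clear(c), holding(g)}
    → {clear(c), clear(f), holding(g), ontable(f)}
  through step 1 (pickup(g)): drop {holding(g)}, keep {clear(c), clear(f), ontable(f)}, require {clear(g), handempty, ontable(g)}
    → {clear(c), clear(f), clear(g), handempty, ontable(f), ontable(g)}

== RESULT ==
["clear(c)", "clear(f)", "clear(g)", "handempty", "ontable(f)", "ontable(g)"]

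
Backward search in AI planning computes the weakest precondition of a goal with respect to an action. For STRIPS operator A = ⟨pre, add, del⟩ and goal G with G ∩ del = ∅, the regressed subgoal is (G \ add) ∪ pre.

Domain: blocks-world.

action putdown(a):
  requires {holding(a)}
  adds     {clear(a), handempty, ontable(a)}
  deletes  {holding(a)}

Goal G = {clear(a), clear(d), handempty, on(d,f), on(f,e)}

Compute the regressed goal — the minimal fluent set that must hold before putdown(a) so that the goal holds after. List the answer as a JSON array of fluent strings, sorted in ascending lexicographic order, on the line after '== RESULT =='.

Regress:
  G ∩ del = {}  (empty — regression defined)
  G \ add = {clear(a), clear(d), handempty, on(d,f), on(f,e)} \ {clear(a), handempty, ontable(a)} = {clear(d), on(d,f), on(f,e)}
  ∪ pre   = {clear(d), on(d,f), on(f,e)} ∪ {holding(a)}
          = {clear(d), holding(a), on(d,f), on(f,e)}

== RESULT ==
["clear(d)", "holding(a)", "on(d,f)", "on(f,e)"]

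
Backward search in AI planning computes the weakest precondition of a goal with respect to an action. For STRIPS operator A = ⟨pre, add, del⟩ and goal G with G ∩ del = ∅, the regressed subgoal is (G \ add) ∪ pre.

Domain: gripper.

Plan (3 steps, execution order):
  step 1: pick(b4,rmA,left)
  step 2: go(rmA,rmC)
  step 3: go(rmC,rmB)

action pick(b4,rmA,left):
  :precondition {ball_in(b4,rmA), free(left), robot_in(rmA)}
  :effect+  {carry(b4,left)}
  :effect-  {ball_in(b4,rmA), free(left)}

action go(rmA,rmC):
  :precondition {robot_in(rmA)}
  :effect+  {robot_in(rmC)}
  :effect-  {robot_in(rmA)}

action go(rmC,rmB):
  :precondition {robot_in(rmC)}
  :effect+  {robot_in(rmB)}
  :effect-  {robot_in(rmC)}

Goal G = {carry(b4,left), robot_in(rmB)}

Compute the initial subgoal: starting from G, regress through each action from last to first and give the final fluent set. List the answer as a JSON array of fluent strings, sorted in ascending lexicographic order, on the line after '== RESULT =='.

Work backward from the goal:
  through step 3 (go(rmC,rmB)): drop {robot_in(rmB)}, keep {carry(b4,left)}, require {robot_in(rmC)}
    → {carry(b4,left), robot_in(rmC)}
  through step 2 (go(rmA,rmC)): drop {robot_in(rmC)}, keep {carry(b4,left)}, require {robot_in(rmA)}
    → {carry(b4,left), robot_in(rmA)}
  through step 1 (pick(b4,rmA,left)): drop {carry(b4,left)}, keep {robot_in(rmA)}, require {ball_in(b4,rmA), free(left), robot_in(rmA)}
    → {ball_in(b4,rmA), free(left), robot_in(rmA)}

== RESULT ==
["ball_in(b4,rmA)", "free(left)", "robot_in(rmA)"]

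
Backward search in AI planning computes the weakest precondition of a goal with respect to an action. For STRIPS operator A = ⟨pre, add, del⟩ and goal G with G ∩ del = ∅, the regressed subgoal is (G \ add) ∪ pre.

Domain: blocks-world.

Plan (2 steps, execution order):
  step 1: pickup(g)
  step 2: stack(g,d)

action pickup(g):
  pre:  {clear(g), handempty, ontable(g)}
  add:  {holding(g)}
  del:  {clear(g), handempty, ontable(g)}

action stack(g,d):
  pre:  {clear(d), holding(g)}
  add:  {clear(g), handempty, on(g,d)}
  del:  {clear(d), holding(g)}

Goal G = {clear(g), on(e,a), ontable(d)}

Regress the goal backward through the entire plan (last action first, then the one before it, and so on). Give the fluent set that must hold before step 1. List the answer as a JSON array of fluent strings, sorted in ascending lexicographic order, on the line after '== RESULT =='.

Work backward from the goal:
  through step 2 (stack(g,d)): drop {clear(g)}, keep {on(e,a), ontable(d)}, require {clear(d), holding(g)}
    → {clear(d), holding(g), on(e,a), ontable(d)}
  through step 1 (pickup(g)): drop {holding(g)}, keep {clear(d), on(e,a), ontable(d)}, require {clear(g), handempty, ontable(g)}
    → {clear(d), clear(g), handempty, on(e,a), ontable(d), ontable(g)}

== RESULT ==
["clear(d)", "clear(g)", "handempty", "on(e,a)", "ontable(d)", "ontable(g)"]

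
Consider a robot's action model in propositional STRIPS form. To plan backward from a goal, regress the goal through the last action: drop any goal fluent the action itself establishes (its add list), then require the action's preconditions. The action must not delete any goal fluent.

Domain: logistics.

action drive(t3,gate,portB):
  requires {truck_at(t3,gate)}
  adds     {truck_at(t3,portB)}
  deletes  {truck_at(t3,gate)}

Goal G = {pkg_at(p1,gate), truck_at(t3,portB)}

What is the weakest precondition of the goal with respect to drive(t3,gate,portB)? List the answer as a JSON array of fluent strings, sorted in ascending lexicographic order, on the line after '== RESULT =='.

Regress:
  G ∩ del = {}  (empty — regression defined)
  G \ add = {pkg_at(p1,gate), truck_at(t3,portB)} \ {truck_at(t3,portB)} = {pkg_at(p1,gate)}
  ∪ pre   = {pkg_at(p1,gate)} ∪ {truck_at(t3,gate)}
          = {pkg_at(p1,gate), truck_at(t3,gate)}

== RESULT ==
["pkg_at(p1,gate)", "truck_at(t3,gate)"]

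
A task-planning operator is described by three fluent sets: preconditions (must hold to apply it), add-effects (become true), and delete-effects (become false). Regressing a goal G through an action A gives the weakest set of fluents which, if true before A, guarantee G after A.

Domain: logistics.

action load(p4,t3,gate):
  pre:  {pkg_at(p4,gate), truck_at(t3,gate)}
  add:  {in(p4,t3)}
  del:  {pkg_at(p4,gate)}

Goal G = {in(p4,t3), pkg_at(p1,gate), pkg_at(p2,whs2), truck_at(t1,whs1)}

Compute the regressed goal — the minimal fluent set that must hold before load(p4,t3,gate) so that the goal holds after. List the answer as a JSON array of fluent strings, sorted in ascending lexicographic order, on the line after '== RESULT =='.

Regress:
  G ∩ del = {}  (empty — regression defined)
  G \ add = {in(p4,t3), pkg_at(p1,gate), pkg_at(p2,whs2), truck_at(t1,whs1)} \ {in(p4,t3)} = {pkg_at(p1,gate), pkg_at(p2,whs2), truck_at(t1,whs1)}
  ∪ pre   = {pkg_at(p1,gate), pkg_at(p2,whs2), truck_at(t1,whs1)} ∪ {pkg_at(p4,gate), truck_at(t3,gate)}
          = {pkg_at(p1,gate), pkg_at(p2,whs2), pkg_at(p4,gate), truck_at(t1,whs1), truck_at(t3,gate)}

== RESULT ==
["pkg_at(p1,gate)", "pkg_at(p2,whs2)", "pkg_at(p4,gate)", "truck_at(t1,whs1)", "truck_at(t3,gate)"]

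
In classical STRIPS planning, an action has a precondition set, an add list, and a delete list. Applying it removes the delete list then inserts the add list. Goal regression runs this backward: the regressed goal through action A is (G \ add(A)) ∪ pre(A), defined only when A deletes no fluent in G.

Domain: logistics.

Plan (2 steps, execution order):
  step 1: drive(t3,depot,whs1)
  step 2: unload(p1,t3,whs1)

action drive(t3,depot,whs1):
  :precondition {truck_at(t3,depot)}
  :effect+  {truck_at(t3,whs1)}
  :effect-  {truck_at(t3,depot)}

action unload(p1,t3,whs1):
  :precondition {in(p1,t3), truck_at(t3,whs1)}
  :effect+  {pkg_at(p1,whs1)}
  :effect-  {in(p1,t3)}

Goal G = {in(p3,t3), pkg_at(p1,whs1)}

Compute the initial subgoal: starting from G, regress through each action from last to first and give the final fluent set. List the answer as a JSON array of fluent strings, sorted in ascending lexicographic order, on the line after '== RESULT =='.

Regress step by step:
  through step 2 (unload(p1,t3,whs1)): drop {pkg_at(p1,whs1)}, keep {in(p3,t3)}, require {in(p1,t3), truck_at(t3,whs1)}
    → {in(p1,t3), in(p3,t3), truck_at(t3,whs1)}
  through step 1 (drive(t3,depot,whs1)): drop {truck_at(t3,whs1)}, keep {in(p1,t3), in(p3,t3)}, require {truck_at(t3,depot)}
    → {in(p1,t3), in(p3,t3), truck_at(t3,depot)}

== RESULT ==
["in(p1,t3)", "in(p3,t3)", "truck_at(t3,depot)"]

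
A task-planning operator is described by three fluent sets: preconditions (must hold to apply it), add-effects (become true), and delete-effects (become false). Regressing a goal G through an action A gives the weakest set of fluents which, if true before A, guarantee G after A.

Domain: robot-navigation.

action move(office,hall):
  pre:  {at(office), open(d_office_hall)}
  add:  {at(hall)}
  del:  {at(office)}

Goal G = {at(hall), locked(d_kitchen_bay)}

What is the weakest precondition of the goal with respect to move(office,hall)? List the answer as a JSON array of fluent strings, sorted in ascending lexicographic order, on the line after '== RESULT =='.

Compute (G \ add) ∪ pre:
  G ∩ del = {}  (empty — regression defined)
  G \ add = {at(hall), locked(d_kitchen_bay)} \ {at(hall)} = {locked(d_kitchen_bay)}
  ∪ pre   = {locked(d_kitchen_bay)} ∪ {at(office), open(d_office_hall)}
          = {at(office), locked(d_kitchen_bay), open(d_office_hall)}

== RESULT ==
["at(office)", "locked(d_kitchen_bay)", "open(d_office_hall)"]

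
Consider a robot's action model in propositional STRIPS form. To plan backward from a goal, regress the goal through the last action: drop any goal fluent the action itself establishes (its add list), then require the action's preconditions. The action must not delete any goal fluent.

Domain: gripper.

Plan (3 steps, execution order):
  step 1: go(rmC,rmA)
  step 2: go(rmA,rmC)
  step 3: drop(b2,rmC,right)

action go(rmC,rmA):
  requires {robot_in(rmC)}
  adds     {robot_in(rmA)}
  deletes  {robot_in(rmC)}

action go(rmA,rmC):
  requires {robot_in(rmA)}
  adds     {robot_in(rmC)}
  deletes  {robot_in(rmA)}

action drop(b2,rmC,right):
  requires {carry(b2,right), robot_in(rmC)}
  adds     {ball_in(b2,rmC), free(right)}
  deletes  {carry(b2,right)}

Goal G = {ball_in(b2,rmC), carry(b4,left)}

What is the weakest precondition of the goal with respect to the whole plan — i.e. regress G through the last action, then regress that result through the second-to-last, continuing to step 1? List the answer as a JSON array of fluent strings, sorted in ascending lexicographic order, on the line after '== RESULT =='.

Regress step by step:
  through step 3 (drop(b2,rmC,right)): drop {ball_in(b2,rmC)}, keep {carry(b4,left)}, require {carry(b2,right), robot_in(rmC)}
    → {carry(b2,right), carry(b4,left), robot_in(rmC)}
  through step 2 (go(rmA,rmC)): drop {robot_in(rmC)}, keep {carry(b2,right), carry(b4,left)}, require {robot_in(rmA)}
    → {carry(b2,right), carry(b4,left), robot_in(rmA)}
  through step 1 (go(rmC,rmA)): drop {robot_in(rmA)}, keep {carry(b2,right), carry(b4,left)}, require {robot_in(rmC)}
    → {carry(b2,right), carry(b4,left), robot_in(rmC)}

== RESULT ==
["carry(b2,right)", "carry(b4,left)", "robot_in(rmC)"]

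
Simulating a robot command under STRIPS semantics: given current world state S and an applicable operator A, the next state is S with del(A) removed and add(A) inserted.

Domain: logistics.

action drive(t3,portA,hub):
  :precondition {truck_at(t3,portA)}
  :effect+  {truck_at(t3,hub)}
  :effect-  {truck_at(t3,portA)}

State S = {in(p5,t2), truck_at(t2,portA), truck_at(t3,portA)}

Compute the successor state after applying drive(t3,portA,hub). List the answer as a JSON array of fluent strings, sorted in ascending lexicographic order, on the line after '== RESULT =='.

Progress:
  pre ⊆ S: {truck_at(t3,portA)} ⊆ S  — applicable
  S \ del = {in(p5,t2), truck_at(t2,portA)}
  ∪ add   = {in(p5,t2), truck_at(t2,portA), truck_at(t3,hub)}

== RESULT ==
["in(p5,t2)", "truck_at(t2,portA)", "truck_at(t3,hub)"]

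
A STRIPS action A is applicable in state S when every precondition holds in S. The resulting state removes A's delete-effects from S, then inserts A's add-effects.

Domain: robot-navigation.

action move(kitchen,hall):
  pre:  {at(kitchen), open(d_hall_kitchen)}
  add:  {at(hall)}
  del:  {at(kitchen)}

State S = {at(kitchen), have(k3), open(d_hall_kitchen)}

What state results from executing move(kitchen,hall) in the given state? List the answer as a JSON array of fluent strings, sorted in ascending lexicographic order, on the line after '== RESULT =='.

Compute (S \ del) ∪ add:
  pre ⊆ S: {at(kitchen), open(d_hall_kitchen)} ⊆ S  — applicable
  S \ del = {have(k3), open(d_hall_kitchen)}
  ∪ add   = {at(hall), have(k3), open(d_hall_kitchen)}

== RESULT ==
["at(hall)", "have(k3)", "open(d_hall_kitchen)"]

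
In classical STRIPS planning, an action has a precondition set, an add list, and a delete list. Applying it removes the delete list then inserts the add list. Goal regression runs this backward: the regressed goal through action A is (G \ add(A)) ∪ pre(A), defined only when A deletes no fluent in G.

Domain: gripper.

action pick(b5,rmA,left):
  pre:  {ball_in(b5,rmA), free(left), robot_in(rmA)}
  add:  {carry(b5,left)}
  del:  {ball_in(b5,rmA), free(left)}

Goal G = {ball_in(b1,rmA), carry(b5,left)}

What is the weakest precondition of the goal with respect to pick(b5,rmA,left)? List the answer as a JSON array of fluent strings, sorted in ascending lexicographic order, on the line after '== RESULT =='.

Compute (G \ add) ∪ pre:
  G ∩ del = {}  (empty — regression defined)
  G \ add = {ball_in(b1,rmA), carry(b5,left)} \ {carry(b5,left)} = {ball_in(b1,rmA)}
  ∪ pre   = {ball_in(b1,rmA)} ∪ {ball_in(b5,rmA), free(left), robot_in(rmA)}
          = {ball_in(b1,rmA), ball_in(b5,rmA), free(left), robot_in(rmA)}

== RESULT ==
["ball_in(b1,rmA)", "ball_in(b5,rmA)", "free(left)", "robot_in(rmA)"]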